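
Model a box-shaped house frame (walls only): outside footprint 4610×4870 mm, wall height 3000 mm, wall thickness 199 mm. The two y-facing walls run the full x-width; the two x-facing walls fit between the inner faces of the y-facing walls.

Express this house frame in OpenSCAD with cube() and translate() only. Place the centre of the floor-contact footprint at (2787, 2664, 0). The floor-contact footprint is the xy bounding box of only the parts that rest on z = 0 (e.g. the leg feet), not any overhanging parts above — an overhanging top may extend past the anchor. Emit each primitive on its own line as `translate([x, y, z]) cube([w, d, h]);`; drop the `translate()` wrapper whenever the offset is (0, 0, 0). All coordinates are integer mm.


translate([482, 229, 0]) cube([4610, 199, 3000]);
translate([482, 4900, 0]) cube([4610, 199, 3000]);
translate([482, 428, 0]) cube([199, 4472, 3000]);
translate([4893, 428, 0]) cube([199, 4472, 3000]);


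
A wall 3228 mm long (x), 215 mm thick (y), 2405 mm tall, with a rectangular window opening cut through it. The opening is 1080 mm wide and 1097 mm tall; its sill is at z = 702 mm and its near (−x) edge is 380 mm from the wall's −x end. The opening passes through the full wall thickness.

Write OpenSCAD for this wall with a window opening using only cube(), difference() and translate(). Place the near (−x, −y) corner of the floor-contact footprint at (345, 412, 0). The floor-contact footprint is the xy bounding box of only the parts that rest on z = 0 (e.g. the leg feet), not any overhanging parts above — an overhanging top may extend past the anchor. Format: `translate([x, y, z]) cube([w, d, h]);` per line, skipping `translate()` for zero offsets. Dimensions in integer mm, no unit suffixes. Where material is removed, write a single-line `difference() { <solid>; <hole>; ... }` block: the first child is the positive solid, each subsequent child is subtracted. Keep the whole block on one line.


difference() { translate([345, 412, 0]) cube([3228, 215, 2405]); translate([725, 412, 702]) cube([1080, 215, 1097]); }


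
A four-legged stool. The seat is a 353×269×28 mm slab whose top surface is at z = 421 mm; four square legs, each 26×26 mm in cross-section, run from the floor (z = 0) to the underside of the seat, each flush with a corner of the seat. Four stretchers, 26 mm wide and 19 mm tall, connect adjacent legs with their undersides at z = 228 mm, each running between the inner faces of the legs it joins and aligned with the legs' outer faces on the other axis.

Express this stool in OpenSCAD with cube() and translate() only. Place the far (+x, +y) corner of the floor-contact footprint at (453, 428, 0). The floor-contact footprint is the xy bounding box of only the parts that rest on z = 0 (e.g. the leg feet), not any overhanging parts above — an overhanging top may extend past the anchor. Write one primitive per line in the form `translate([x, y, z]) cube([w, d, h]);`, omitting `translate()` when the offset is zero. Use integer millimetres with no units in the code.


translate([100, 159, 393]) cube([353, 269, 28]);
translate([100, 159, 0]) cube([26, 26, 393]);
translate([427, 159, 0]) cube([26, 26, 393]);
translate([100, 402, 0]) cube([26, 26, 393]);
translate([427, 402, 0]) cube([26, 26, 393]);
translate([126, 159, 228]) cube([301, 26, 19]);
translate([126, 402, 228]) cube([301, 26, 19]);
translate([100, 185, 228]) cube([26, 217, 19]);
translate([427, 185, 228]) cube([26, 217, 19]);


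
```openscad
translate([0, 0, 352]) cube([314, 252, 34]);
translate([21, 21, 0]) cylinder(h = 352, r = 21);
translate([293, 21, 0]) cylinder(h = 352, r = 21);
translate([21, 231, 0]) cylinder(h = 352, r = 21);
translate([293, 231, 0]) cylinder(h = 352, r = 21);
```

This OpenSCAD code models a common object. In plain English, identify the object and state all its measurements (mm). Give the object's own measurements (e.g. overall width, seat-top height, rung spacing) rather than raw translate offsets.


A simple wooden stool: a rectangular seat 314 mm (x) by 252 mm (y), 34 mm thick, top face at z = 386 mm, on four round legs, each 42 mm in diameter. The legs rest on z = 0, each leg's axis is inset half a diameter from the nearest pair of seat edges (so the leg's bounding box is flush with the corner).


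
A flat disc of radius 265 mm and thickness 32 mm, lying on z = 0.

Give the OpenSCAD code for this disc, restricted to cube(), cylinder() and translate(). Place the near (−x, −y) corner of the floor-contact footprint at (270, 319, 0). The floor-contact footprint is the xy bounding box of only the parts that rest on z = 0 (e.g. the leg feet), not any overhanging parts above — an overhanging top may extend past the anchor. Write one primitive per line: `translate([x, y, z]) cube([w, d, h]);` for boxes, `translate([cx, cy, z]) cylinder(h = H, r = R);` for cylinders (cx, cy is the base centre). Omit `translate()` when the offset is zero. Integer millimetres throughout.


translate([535, 584, 0]) cylinder(h = 32, r = 265);


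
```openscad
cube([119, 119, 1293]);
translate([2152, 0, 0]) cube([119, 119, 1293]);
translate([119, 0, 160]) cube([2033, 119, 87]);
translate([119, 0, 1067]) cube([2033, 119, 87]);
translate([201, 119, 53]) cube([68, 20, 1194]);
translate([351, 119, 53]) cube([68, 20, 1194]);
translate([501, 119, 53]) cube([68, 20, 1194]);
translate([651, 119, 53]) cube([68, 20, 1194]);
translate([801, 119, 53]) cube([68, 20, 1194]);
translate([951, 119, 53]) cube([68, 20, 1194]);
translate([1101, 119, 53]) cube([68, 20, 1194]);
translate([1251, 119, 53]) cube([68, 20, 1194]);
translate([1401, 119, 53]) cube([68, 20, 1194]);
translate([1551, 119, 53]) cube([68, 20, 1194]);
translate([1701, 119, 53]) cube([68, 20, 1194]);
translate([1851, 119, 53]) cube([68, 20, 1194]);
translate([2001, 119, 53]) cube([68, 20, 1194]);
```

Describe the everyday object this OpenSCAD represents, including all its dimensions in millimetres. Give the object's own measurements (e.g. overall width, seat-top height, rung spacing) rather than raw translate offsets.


A fence section. Two 119×119 mm posts, 1293 mm tall, stand on the floor with a clear span of 2033 mm between their inner faces. Two horizontal rails of 119×87 mm section span the gap between the posts with their undersides at z = 160 mm and z = 1067 mm, flush with the posts' −y face. 13 pickets, each 68 mm wide, 20 mm thick and 1194 mm tall, are fixed to the +y face of the rails with their bottoms at z = 53 mm, spaced across the span with a 82 mm gap after the −x post and between neighbouring pickets, with 83 mm left before the +x post.


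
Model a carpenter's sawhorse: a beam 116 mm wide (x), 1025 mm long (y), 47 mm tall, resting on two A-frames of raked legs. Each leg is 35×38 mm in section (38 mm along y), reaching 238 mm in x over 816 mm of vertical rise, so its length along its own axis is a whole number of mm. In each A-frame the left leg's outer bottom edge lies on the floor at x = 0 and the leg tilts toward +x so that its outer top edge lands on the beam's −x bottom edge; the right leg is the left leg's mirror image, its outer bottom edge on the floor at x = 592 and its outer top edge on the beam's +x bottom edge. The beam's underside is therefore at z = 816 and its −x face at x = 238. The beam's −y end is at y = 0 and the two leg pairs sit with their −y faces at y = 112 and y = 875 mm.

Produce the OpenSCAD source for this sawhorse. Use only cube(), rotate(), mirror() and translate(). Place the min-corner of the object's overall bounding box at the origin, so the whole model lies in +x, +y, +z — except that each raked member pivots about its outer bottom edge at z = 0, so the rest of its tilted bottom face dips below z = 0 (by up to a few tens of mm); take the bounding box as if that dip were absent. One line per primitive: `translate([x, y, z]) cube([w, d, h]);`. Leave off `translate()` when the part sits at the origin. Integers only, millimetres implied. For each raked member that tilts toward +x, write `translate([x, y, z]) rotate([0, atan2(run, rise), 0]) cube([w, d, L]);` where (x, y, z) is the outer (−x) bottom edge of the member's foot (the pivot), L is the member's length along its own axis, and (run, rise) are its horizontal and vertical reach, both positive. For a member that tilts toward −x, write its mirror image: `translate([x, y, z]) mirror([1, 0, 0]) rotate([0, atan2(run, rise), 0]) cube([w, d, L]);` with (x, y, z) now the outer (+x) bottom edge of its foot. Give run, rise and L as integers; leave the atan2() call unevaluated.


translate([238, 0, 816]) cube([116, 1025, 47]);
translate([0, 112, 0]) rotate([0, atan2(238, 816), 0]) cube([35, 38, 850]);
translate([592, 112, 0]) mirror([1, 0, 0]) rotate([0, atan2(238, 816), 0]) cube([35, 38, 850]);
translate([0, 875, 0]) rotate([0, atan2(238, 816), 0]) cube([35, 38, 850]);
translate([592, 875, 0]) mirror([1, 0, 0]) rotate([0, atan2(238, 816), 0]) cube([35, 38, 850]);


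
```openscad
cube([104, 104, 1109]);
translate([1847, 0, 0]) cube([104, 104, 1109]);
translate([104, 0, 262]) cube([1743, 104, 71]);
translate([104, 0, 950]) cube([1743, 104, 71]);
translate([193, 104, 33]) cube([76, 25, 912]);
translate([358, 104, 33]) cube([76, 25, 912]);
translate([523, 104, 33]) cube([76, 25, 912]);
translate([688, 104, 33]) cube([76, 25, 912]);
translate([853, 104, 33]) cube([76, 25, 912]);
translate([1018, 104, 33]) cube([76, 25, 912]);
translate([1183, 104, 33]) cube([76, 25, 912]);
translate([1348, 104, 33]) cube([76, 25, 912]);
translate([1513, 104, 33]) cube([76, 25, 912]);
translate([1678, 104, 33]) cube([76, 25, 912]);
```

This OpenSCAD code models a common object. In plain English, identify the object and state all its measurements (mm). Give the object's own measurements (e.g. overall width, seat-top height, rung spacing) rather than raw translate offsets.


A fence section. Two 104×104 mm posts, 1109 mm tall, stand on the floor with a clear span of 1743 mm between their inner faces. Two horizontal rails of 104×71 mm section span the gap between the posts with their undersides at z = 262 mm and z = 950 mm, flush with the posts' −y face. 10 pickets, each 76 mm wide, 25 mm thick and 912 mm tall, are fixed to the +y face of the rails with their bottoms at z = 33 mm, spaced across the span with a 89 mm gap after the −x post and between neighbouring pickets, with 93 mm left before the +x post.


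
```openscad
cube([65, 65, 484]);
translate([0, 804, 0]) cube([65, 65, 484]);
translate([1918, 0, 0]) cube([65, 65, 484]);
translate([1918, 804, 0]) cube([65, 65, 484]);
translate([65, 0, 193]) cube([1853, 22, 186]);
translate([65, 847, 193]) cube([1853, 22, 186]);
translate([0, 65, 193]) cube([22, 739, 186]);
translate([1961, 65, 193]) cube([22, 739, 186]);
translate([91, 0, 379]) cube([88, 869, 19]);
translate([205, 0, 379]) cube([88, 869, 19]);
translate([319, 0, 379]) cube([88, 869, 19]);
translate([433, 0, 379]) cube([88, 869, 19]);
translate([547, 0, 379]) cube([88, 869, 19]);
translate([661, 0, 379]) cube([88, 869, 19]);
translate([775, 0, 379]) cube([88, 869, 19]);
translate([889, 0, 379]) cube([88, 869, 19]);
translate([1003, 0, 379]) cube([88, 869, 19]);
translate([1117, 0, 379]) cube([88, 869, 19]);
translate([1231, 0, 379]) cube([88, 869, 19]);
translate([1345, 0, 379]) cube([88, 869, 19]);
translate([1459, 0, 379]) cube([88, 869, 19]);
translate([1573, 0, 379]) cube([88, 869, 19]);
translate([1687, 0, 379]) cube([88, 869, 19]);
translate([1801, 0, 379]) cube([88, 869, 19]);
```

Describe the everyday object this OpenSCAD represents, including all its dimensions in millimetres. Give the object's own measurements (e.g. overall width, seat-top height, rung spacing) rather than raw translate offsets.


A bed frame 1983 mm long (x) by 869 mm wide (y). Four 65×65 mm corner posts, 484 mm tall, at the corners of the footprint. Four rails of 22 mm thickness and 186 mm height run between adjacent posts with their undersides at z = 193 mm, their outer faces flush with the outside of the frame (the two x-running rails run between the posts' inner faces; the two y-running rails run between the posts' inner faces). 16 slats, each 88 mm wide (x) and 19 mm thick, lie across the top of the two x-running rails, running the full 869 mm width of the frame in y; along x they sit between the end posts with a 26 mm gap after the −x posts and between neighbouring slats, leaving 29 mm before the +x posts.


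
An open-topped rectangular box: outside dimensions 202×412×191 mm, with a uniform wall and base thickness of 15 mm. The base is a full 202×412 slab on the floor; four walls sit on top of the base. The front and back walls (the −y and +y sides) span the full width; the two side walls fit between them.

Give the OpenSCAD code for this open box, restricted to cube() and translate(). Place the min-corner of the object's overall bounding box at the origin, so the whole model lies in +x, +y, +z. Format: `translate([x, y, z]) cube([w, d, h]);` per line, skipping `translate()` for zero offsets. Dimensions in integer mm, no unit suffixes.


cube([202, 412, 15]);
translate([0, 0, 15]) cube([202, 15, 176]);
translate([0, 397, 15]) cube([202, 15, 176]);
translate([0, 15, 15]) cube([15, 382, 176]);
translate([187, 15, 15]) cube([15, 382, 176]);


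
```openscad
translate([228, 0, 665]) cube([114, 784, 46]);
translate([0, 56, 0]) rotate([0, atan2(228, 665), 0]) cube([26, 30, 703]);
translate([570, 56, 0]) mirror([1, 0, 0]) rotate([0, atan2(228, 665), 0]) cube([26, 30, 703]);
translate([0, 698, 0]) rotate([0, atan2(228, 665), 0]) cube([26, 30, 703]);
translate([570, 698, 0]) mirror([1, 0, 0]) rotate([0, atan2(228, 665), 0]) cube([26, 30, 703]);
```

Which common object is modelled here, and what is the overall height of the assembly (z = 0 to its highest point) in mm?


A sawhorse. The overall height is 711 mm.

A beam across two mirrored pairs of raked legs — a sawhorse. The beam's underside is at z = 665 (matching the legs' vertical rise in atan2(228, 665)) and the beam is 46 mm tall, so its top is at 665 + 46 = 711 mm. The raked legs top out at the beam's underside, so that is the highest point.


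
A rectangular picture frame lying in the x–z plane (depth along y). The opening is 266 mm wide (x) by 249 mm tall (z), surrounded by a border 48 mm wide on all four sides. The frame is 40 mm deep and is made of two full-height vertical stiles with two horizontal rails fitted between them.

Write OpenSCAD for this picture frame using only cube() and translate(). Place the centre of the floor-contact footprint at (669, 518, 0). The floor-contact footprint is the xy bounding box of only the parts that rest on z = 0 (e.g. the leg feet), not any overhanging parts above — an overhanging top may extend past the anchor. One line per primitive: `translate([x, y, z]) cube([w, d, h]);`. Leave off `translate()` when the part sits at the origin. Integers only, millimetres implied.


translate([488, 498, 0]) cube([48, 40, 345]);
translate([802, 498, 0]) cube([48, 40, 345]);
translate([536, 498, 0]) cube([266, 40, 48]);
translate([536, 498, 297]) cube([266, 40, 48]);


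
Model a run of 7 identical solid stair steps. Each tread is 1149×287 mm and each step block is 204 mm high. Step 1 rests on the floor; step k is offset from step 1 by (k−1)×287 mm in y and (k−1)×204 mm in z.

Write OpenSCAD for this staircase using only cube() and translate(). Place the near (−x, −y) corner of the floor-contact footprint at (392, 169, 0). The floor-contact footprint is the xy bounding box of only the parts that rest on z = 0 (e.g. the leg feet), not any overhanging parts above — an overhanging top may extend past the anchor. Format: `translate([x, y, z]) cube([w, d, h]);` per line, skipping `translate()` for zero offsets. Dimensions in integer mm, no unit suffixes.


translate([392, 169, 0]) cube([1149, 287, 204]);
translate([392, 456, 204]) cube([1149, 287, 204]);
translate([392, 743, 408]) cube([1149, 287, 204]);
translate([392, 1030, 612]) cube([1149, 287, 204]);
translate([392, 1317, 816]) cube([1149, 287, 204]);
translate([392, 1604, 1020]) cube([1149, 287, 204]);
translate([392, 1891, 1224]) cube([1149, 287, 204]);


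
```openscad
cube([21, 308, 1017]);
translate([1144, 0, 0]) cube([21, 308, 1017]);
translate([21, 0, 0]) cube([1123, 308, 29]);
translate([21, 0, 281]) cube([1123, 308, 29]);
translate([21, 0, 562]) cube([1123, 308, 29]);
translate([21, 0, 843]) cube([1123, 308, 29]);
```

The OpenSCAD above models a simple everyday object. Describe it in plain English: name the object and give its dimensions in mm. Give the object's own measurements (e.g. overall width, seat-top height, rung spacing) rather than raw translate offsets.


An open bookshelf. Two side panels, each 21 mm thick, 308 mm deep and 1017 mm tall, stand 1165 mm apart (outside-to-outside). Between them sit 4 shelves, each 29 mm thick and 308 mm deep, spanning the full gap between the sides. The bottom shelf rests on the floor (its underside at z = 0) and the clear gap between one shelf's top and the next shelf's underside is 252 mm.


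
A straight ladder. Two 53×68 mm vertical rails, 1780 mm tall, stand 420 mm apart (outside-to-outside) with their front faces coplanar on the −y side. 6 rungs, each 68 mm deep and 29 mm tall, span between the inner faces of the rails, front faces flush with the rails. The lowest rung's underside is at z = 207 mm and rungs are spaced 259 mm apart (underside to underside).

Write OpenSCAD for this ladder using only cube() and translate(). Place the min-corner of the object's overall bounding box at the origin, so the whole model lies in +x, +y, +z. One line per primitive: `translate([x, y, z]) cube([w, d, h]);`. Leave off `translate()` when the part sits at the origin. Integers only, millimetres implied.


cube([53, 68, 1780]);
translate([367, 0, 0]) cube([53, 68, 1780]);
translate([53, 0, 207]) cube([314, 68, 29]);
translate([53, 0, 466]) cube([314, 68, 29]);
translate([53, 0, 725]) cube([314, 68, 29]);
translate([53, 0, 984]) cube([314, 68, 29]);
translate([53, 0, 1243]) cube([314, 68, 29]);
translate([53, 0, 1502]) cube([314, 68, 29]);


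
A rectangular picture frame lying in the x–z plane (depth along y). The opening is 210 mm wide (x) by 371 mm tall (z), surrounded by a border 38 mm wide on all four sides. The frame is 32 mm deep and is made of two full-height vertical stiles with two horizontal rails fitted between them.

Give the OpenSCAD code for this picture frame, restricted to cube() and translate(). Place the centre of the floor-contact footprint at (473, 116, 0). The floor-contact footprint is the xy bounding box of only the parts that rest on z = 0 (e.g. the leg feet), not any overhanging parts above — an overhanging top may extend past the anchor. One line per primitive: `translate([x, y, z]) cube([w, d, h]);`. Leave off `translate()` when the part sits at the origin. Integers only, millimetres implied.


translate([330, 100, 0]) cube([38, 32, 447]);
translate([578, 100, 0]) cube([38, 32, 447]);
translate([368, 100, 0]) cube([210, 32, 38]);
translate([368, 100, 409]) cube([210, 32, 38]);


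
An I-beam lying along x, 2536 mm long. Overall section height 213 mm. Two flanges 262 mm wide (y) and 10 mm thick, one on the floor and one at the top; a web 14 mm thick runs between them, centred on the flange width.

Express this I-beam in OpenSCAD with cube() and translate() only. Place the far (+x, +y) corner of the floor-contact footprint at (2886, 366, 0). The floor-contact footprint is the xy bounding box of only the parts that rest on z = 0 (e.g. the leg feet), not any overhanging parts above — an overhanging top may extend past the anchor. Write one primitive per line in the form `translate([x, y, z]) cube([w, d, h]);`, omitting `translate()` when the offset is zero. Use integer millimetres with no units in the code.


translate([350, 104, 0]) cube([2536, 262, 10]);
translate([350, 228, 10]) cube([2536, 14, 193]);
translate([350, 104, 203]) cube([2536, 262, 10]);


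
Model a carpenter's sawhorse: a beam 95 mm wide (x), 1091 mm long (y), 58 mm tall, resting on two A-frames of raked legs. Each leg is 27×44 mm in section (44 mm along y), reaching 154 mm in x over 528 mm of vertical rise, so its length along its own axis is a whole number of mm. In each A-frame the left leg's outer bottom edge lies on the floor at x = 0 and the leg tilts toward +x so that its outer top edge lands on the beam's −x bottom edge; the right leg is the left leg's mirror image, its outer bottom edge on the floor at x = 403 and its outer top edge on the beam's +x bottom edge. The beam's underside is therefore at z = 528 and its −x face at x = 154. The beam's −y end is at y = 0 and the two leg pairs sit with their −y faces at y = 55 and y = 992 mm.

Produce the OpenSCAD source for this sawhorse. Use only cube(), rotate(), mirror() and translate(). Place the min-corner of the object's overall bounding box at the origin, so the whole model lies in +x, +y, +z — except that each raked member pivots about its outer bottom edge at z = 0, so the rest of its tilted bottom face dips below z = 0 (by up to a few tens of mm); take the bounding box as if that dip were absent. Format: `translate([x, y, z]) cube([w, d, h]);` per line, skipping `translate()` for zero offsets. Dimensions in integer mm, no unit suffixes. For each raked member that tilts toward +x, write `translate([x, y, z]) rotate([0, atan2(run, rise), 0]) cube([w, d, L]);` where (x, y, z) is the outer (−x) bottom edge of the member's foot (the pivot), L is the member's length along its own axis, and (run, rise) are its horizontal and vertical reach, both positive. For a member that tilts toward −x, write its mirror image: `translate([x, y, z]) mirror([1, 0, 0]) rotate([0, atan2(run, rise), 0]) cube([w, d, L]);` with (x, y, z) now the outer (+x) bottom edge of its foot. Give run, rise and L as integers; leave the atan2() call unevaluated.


translate([154, 0, 528]) cube([95, 1091, 58]);
translate([0, 55, 0]) rotate([0, atan2(154, 528), 0]) cube([27, 44, 550]);
translate([403, 55, 0]) mirror([1, 0, 0]) rotate([0, atan2(154, 528), 0]) cube([27, 44, 550]);
translate([0, 992, 0]) rotate([0, atan2(154, 528), 0]) cube([27, 44, 550]);
translate([403, 992, 0]) mirror([1, 0, 0]) rotate([0, atan2(154, 528), 0]) cube([27, 44, 550]);


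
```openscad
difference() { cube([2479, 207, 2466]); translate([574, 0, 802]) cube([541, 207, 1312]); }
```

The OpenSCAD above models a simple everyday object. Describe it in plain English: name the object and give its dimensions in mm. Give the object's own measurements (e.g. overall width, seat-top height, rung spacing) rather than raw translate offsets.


A wall 2479 mm long (x), 207 mm thick (y), 2466 mm tall, with a rectangular window opening cut through it. The opening is 541 mm wide and 1312 mm tall; its sill is at z = 802 mm and its near (−x) edge is 574 mm from the wall's −x end. The opening passes through the full wall thickness.


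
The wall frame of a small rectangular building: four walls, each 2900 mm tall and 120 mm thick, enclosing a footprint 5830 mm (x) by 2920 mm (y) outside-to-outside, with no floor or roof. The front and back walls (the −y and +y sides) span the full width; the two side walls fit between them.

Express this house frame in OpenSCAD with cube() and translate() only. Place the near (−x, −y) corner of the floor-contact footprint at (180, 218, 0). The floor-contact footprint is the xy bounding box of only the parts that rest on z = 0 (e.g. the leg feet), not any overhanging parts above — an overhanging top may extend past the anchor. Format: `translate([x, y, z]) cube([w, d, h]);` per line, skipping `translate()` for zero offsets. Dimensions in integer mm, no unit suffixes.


translate([180, 218, 0]) cube([5830, 120, 2900]);
translate([180, 3018, 0]) cube([5830, 120, 2900]);
translate([180, 338, 0]) cube([120, 2680, 2900]);
translate([5890, 338, 0]) cube([120, 2680, 2900]);


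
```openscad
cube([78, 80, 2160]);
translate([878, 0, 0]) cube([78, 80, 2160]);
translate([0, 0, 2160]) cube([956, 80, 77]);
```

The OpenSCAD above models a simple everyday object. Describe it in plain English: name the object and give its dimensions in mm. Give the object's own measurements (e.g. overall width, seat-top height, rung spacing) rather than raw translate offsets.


A door frame. The clear opening is 800 mm wide and 2160 mm high. Two 78 mm wide jambs, 80 mm deep, stand either side of the opening from the floor to the top of the opening. A 77 mm thick head sits across the top of both jambs, spanning the full outside width of the frame.


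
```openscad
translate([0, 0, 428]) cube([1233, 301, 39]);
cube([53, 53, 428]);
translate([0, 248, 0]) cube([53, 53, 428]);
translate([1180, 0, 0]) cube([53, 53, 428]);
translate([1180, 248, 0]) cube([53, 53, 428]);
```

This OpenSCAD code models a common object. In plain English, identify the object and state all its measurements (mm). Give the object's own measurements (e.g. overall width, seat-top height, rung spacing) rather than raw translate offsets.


A long wooden bench with a 1233 mm (x) × 301 mm (y) seat, 39 mm thick, its top surface 467 mm above the floor. Four 53 mm square legs at the seat corners, flush with the edges, run from z = 0 to the seat underside.


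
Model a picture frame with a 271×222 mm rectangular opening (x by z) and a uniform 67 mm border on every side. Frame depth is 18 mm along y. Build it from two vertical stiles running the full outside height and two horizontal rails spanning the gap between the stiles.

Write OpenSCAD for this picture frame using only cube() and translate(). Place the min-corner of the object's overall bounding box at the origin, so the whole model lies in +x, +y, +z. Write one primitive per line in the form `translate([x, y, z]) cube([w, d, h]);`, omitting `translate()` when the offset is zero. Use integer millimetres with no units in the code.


cube([67, 18, 356]);
translate([338, 0, 0]) cube([67, 18, 356]);
translate([67, 0, 0]) cube([271, 18, 67]);
translate([67, 0, 289]) cube([271, 18, 67]);


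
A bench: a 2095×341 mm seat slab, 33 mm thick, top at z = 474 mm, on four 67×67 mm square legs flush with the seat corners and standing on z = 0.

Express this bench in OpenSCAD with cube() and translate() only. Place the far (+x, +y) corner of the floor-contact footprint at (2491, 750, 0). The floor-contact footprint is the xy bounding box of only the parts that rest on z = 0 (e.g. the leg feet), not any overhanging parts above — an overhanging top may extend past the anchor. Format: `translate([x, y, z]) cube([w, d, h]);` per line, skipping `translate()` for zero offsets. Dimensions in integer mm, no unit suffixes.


// leg_h = 474 − 33 = 441
translate([396, 409, 441]) cube([2095, 341, 33]);
translate([396, 409, 0]) cube([67, 67, 441]);
translate([396, 683, 0]) cube([67, 67, 441]);
translate([2424, 409, 0]) cube([67, 67, 441]);
translate([2424, 683, 0]) cube([67, 67, 441]);


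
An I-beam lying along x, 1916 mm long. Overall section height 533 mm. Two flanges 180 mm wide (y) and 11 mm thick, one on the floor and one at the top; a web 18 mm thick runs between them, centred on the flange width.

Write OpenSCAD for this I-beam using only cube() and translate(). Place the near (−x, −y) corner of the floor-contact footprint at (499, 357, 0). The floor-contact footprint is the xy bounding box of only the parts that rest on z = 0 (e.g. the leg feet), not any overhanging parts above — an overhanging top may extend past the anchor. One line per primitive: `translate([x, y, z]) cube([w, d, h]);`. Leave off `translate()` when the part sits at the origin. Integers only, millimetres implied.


translate([499, 357, 0]) cube([1916, 180, 11]);
translate([499, 438, 11]) cube([1916, 18, 511]);
translate([499, 357, 522]) cube([1916, 180, 11]);


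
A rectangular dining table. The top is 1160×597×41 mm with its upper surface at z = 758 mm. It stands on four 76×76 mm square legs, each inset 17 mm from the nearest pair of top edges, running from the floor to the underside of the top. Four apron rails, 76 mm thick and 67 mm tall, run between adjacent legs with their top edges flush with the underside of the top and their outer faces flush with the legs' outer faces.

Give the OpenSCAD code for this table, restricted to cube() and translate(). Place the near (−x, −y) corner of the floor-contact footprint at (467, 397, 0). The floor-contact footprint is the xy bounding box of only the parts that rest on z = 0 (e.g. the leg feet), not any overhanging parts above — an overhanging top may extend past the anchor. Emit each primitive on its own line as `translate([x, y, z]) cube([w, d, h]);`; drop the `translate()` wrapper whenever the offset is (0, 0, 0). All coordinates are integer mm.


translate([450, 380, 717]) cube([1160, 597, 41]);
translate([467, 397, 0]) cube([76, 76, 717]);
translate([1517, 397, 0]) cube([76, 76, 717]);
translate([467, 884, 0]) cube([76, 76, 717]);
translate([1517, 884, 0]) cube([76, 76, 717]);
translate([543, 397, 650]) cube([974, 76, 67]);
translate([543, 884, 650]) cube([974, 76, 67]);
translate([467, 473, 650]) cube([76, 411, 67]);
translate([1517, 473, 650]) cube([76, 411, 67]);


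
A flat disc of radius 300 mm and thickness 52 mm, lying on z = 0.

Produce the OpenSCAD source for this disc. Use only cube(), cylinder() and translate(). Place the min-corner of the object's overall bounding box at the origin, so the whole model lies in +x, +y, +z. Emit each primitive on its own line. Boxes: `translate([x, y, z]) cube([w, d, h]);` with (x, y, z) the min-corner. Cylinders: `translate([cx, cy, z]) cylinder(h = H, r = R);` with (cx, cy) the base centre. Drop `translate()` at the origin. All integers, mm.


translate([300, 300, 0]) cylinder(h = 52, r = 300);


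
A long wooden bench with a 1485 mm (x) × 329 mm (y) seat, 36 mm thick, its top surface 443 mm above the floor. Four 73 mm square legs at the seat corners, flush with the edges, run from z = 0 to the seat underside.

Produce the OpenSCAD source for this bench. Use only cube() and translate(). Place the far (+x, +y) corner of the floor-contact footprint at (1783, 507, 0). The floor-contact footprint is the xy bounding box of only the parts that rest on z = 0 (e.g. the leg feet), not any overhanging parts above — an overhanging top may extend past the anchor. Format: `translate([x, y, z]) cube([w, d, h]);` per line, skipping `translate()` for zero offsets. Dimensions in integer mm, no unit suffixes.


translate([298, 178, 407]) cube([1485, 329, 36]);
translate([298, 178, 0]) cube([73, 73, 407]);
translate([298, 434, 0]) cube([73, 73, 407]);
translate([1710, 178, 0]) cube([73, 73, 407]);
translate([1710, 434, 0]) cube([73, 73, 407]);


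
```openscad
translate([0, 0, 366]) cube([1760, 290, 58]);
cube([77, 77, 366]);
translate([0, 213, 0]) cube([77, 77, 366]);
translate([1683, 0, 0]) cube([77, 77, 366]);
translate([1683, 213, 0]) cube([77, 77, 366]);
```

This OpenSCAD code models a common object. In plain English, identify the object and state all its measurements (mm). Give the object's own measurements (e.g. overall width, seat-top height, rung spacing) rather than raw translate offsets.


A bench: a 1760×290 mm seat slab, 58 mm thick, top at z = 424 mm, on four 77×77 mm square legs flush with the seat corners and standing on z = 0.


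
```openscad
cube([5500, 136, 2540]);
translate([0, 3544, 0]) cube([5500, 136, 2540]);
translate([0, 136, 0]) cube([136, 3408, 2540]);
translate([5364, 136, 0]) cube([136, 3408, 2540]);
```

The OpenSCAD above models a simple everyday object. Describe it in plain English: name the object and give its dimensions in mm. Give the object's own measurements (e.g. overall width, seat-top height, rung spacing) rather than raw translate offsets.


The wall frame of a small rectangular building: four walls, each 2540 mm tall and 136 mm thick, enclosing a footprint 5500 mm (x) by 3680 mm (y) outside-to-outside, with no floor or roof. The front and back walls (the −y and +y sides) span the full width; the two side walls fit between them.


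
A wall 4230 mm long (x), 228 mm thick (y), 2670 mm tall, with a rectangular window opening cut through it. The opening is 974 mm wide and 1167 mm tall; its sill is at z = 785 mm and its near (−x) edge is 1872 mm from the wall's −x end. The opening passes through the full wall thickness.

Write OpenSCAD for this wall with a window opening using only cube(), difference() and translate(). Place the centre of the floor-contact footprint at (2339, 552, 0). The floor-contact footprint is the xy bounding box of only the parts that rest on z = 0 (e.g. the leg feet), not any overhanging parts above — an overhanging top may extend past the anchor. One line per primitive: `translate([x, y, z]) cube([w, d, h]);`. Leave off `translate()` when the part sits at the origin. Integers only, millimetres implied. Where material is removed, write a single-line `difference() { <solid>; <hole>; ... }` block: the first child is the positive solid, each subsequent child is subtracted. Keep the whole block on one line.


difference() { translate([224, 438, 0]) cube([4230, 228, 2670]); translate([2096, 438, 785]) cube([974, 228, 1167]); }


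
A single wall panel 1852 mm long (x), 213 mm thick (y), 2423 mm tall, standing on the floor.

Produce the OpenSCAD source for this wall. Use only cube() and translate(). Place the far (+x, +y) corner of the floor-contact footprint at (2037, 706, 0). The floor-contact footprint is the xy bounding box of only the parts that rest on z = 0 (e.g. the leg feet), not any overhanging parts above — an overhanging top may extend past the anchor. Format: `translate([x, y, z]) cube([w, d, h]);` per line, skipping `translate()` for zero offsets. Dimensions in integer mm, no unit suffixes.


translate([185, 493, 0]) cube([1852, 213, 2423]);


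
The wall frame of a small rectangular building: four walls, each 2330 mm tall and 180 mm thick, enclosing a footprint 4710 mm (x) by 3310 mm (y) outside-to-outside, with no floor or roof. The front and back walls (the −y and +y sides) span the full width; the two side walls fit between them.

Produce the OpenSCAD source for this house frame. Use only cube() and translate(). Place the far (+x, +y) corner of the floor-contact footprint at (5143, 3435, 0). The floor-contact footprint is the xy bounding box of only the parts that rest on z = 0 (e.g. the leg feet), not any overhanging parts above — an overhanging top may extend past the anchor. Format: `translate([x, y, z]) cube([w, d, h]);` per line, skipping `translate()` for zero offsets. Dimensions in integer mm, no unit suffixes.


translate([433, 125, 0]) cube([4710, 180, 2330]);
translate([433, 3255, 0]) cube([4710, 180, 2330]);
translate([433, 305, 0]) cube([180, 2950, 2330]);
translate([4963, 305, 0]) cube([180, 2950, 2330]);


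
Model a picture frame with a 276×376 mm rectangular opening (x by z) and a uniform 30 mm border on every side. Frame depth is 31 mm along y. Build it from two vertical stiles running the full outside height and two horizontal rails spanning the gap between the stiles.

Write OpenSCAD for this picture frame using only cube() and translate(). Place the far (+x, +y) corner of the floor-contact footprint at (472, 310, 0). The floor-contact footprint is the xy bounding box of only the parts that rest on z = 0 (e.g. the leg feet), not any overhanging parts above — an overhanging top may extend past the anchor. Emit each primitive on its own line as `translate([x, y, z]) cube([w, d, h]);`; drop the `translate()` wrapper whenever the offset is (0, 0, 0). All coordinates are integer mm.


translate([136, 279, 0]) cube([30, 31, 436]);
translate([442, 279, 0]) cube([30, 31, 436]);
translate([166, 279, 0]) cube([276, 31, 30]);
translate([166, 279, 406]) cube([276, 31, 30]);


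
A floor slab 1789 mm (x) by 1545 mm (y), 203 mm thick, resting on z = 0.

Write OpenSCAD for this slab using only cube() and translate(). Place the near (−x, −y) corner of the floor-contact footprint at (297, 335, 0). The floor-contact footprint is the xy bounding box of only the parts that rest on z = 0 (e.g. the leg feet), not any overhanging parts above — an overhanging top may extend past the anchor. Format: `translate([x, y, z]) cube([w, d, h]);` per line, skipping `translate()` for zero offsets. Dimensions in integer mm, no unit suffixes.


translate([297, 335, 0]) cube([1789, 1545, 203]);


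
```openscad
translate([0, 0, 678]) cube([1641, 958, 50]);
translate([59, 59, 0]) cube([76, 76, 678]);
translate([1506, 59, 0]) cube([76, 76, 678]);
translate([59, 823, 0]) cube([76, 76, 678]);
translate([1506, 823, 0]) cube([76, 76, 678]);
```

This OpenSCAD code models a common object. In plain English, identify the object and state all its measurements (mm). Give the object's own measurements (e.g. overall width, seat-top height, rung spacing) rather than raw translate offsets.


A rectangular dining table. The top is 1641×958×50 mm with its upper surface at z = 728 mm. It stands on four 76×76 mm square legs, each inset 59 mm from the nearest pair of top edges, running from the floor to the underside of the top.


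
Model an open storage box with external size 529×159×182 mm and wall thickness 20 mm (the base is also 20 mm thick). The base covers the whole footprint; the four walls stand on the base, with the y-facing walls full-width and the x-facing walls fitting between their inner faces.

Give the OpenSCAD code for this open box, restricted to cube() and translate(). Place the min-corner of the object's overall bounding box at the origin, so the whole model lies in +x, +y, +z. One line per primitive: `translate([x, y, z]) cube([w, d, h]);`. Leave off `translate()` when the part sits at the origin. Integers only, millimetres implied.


cube([529, 159, 20]);
translate([0, 0, 20]) cube([529, 20, 162]);
translate([0, 139, 20]) cube([529, 20, 162]);
translate([0, 20, 20]) cube([20, 119, 162]);
translate([509, 20, 20]) cube([20, 119, 162]);


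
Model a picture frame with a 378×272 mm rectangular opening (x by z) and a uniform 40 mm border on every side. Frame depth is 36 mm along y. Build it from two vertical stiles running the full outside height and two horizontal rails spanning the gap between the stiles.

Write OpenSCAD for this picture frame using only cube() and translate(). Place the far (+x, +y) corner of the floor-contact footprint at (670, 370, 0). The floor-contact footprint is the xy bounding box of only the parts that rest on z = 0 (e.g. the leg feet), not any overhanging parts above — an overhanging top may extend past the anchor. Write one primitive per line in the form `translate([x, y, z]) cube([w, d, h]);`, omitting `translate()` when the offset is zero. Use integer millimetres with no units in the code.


translate([212, 334, 0]) cube([40, 36, 352]);
translate([630, 334, 0]) cube([40, 36, 352]);
translate([252, 334, 0]) cube([378, 36, 40]);
translate([252, 334, 312]) cube([378, 36, 40]);


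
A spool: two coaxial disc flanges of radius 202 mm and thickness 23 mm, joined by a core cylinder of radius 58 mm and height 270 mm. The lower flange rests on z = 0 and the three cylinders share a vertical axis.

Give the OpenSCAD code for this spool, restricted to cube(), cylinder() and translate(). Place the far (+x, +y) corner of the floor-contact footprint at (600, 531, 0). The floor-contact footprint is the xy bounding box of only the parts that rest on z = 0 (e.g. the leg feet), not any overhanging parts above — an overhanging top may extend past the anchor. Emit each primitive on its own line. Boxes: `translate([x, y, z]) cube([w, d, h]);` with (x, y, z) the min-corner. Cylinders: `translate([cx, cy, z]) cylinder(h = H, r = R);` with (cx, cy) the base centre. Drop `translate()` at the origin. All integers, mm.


translate([398, 329, 0]) cylinder(h = 23, r = 202);
translate([398, 329, 23]) cylinder(h = 270, r = 58);
translate([398, 329, 293]) cylinder(h = 23, r = 202);


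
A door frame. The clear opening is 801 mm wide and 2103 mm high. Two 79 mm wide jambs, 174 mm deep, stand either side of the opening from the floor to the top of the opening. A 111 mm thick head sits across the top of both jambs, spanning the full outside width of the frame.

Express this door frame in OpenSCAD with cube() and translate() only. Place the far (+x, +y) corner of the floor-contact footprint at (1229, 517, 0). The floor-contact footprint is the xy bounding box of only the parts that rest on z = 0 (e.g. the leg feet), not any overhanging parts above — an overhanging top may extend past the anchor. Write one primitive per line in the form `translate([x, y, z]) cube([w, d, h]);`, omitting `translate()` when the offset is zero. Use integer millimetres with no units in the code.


translate([270, 343, 0]) cube([79, 174, 2103]);
translate([1150, 343, 0]) cube([79, 174, 2103]);
translate([270, 343, 2103]) cube([959, 174, 111]);
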